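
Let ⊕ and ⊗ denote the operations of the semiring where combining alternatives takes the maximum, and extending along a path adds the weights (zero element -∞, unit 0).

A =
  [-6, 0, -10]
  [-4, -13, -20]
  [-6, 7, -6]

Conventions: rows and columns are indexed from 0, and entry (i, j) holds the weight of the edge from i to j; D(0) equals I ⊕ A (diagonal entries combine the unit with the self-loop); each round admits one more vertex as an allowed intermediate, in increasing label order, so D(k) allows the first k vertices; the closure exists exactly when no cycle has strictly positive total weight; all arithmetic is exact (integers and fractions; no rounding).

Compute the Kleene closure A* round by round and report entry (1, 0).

D(0):
  [0, 0, -10]
  [-4, 0, -20]
  [-6, 7, 0]
D(1):
  [0, 0, -10]
  [-4, 0, -14]
  [-6, 7, 0]
D(2):
  [0, 0, -10]
  [-4, 0, -14]
  [3, 7, 0]
D(3):
  [0, 0, -10]
  [-4, 0, -14]
  [3, 7, 0]
Answer: A*[1][0] = -4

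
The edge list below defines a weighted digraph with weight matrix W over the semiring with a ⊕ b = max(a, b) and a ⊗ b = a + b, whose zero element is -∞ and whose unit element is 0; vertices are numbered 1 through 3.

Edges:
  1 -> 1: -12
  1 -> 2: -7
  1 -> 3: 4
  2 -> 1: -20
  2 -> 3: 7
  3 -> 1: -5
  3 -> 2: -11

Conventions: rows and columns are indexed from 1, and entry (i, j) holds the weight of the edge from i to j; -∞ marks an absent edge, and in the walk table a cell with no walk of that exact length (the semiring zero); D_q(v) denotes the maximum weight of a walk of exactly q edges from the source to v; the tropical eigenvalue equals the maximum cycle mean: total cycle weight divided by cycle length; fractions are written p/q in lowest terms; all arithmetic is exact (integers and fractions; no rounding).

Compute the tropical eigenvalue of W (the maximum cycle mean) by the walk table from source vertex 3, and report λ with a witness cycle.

q=0: [-∞, -∞, 0]
q=1: [-5, -11, -∞]
q=2: [-17, -12, -1]
q=3: [-6, -12, -5]
Optimal cycle mean attained by: cycle 1->3->1, total 4 + (-5), length 2.
Answer: λ = -1/2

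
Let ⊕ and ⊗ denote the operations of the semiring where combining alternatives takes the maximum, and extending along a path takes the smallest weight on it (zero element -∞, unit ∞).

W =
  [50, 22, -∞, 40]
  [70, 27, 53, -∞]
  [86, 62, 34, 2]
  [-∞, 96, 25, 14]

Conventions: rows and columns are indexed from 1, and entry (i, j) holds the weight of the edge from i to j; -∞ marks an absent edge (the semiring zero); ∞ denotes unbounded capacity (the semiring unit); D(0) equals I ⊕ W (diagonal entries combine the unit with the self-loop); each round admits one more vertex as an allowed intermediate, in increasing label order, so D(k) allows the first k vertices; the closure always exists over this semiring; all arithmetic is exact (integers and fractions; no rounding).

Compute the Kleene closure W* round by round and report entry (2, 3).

D(0):
  [∞, 22, -∞, 40]
  [70, ∞, 53, -∞]
  [86, 62, ∞, 2]
  [-∞, 96, 25, ∞]
D(1):
  [∞, 22, -∞, 40]
  [70, ∞, 53, 40]
  [86, 62, ∞, 40]
  [-∞, 96, 25, ∞]
D(2):
  [∞, 22, 22, 40]
  [70, ∞, 53, 40]
  [86, 62, ∞, 40]
  [70, 96, 53, ∞]
D(3):
  [∞, 22, 22, 40]
  [70, ∞, 53, 40]
  [86, 62, ∞, 40]
  [70, 96, 53, ∞]
D(4):
  [∞, 40, 40, 40]
  [70, ∞, 53, 40]
  [86, 62, ∞, 40]
  [70, 96, 53, ∞]
Answer: W*[2][3] = 53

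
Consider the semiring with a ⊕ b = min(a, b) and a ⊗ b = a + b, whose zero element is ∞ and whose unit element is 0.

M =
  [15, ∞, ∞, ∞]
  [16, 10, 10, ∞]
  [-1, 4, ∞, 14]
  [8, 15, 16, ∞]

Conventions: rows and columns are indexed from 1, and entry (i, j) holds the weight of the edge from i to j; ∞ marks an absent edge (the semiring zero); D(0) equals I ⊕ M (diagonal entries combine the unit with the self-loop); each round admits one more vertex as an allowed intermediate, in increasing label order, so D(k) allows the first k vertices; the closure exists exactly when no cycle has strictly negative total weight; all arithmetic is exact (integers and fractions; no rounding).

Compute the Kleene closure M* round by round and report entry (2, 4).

D(0):
  [0, ∞, ∞, ∞]
  [16, 0, 10, ∞]
  [-1, 4, 0, 14]
  [8, 15, 16, 0]
D(1):
  [0, ∞, ∞, ∞]
  [16, 0, 10, ∞]
  [-1, 4, 0, 14]
  [8, 15, 16, 0]
D(2):
  [0, ∞, ∞, ∞]
  [16, 0, 10, ∞]
  [-1, 4, 0, 14]
  [8, 15, 16, 0]
D(3):
  [0, ∞, ∞, ∞]
  [9, 0, 10, 24]
  [-1, 4, 0, 14]
  [8, 15, 16, 0]
D(4):
  [0, ∞, ∞, ∞]
  [9, 0, 10, 24]
  [-1, 4, 0, 14]
  [8, 15, 16, 0]
Answer: M*[2][4] = 24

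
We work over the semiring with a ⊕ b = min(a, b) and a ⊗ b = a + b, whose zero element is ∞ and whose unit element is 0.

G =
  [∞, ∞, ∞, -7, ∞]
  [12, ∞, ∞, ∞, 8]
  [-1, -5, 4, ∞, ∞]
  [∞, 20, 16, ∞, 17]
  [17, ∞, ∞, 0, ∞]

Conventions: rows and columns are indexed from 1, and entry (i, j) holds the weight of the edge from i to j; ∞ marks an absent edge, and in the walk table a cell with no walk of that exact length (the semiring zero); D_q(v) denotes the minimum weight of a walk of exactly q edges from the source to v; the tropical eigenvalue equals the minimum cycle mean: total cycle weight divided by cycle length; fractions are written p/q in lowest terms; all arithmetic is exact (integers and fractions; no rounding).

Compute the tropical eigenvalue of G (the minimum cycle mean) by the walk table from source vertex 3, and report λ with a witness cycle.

q=0: [∞, ∞, 0, ∞, ∞]
q=1: [-1, -5, 4, ∞, ∞]
q=2: [3, -1, 8, -8, 3]
q=3: [7, 3, 8, -4, 7]
q=4: [7, 3, 12, 0, 11]
q=5: [11, 7, 16, 0, 11]
Optimal cycle mean attained by: cycle 1->4->3->1, total (-7) + 16 + (-1), length 3.
Answer: λ = 8/3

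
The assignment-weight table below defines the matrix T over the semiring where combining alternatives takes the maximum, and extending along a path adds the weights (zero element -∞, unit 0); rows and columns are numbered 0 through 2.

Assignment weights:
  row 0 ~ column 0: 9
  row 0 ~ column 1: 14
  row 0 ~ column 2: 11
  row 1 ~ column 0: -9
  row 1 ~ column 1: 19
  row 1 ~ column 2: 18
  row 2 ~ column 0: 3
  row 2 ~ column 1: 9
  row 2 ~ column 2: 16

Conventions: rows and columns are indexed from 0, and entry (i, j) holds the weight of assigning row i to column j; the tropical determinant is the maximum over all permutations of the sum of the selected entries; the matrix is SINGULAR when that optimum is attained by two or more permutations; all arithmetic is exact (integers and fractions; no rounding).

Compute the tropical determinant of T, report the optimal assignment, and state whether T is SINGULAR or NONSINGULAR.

σ = (0, 1, 2): 9 + 19 + 16 = 44
σ = (0, 2, 1): 9 + 18 + 9 = 36
σ = (1, 0, 2): 14 + (-9) + 16 = 21
σ = (1, 2, 0): 14 + 18 + 3 = 35
σ = (2, 0, 1): 11 + (-9) + 9 = 11
σ = (2, 1, 0): 11 + 19 + 3 = 33
Optimal value attained by: σ = (0, 1, 2).
Answer: det⊕(T) = 44; verdict: NONSINGULAR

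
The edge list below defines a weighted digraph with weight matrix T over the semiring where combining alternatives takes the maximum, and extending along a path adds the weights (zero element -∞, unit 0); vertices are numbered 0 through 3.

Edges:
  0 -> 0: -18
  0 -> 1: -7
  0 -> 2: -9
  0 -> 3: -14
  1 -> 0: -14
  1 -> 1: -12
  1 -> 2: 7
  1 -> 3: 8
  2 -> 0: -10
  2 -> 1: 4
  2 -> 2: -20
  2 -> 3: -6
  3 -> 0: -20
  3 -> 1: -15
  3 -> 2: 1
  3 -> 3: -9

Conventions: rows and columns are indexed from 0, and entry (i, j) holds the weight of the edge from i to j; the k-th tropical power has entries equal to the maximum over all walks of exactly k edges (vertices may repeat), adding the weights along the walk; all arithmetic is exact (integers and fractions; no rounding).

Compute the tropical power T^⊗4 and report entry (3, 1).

T^⊗2:
  [-19, -5, 0, 1]
  [-3, 11, 9, 1]
  [-10, -8, 11, 12]
  [-9, 5, -8, -5]
T^⊗3:
  [-10, 4, 2, 3]
  [-1, 13, 18, 19]
  [1, 15, 13, 5]
  [-9, -4, 12, 13]
T^⊗4:
  [-8, 6, 11, 12]
  [8, 22, 20, 21]
  [3, 17, 22, 23]
  [2, 16, 14, 6]
Key observation: the optimum is the walk 3->2->1->2->1, with weight 1 + 4 + 7 + 4 = 16.
Optimal value attained by: walk 3->2->1->2->1.
Answer: (T^⊗4)[3][1] = 16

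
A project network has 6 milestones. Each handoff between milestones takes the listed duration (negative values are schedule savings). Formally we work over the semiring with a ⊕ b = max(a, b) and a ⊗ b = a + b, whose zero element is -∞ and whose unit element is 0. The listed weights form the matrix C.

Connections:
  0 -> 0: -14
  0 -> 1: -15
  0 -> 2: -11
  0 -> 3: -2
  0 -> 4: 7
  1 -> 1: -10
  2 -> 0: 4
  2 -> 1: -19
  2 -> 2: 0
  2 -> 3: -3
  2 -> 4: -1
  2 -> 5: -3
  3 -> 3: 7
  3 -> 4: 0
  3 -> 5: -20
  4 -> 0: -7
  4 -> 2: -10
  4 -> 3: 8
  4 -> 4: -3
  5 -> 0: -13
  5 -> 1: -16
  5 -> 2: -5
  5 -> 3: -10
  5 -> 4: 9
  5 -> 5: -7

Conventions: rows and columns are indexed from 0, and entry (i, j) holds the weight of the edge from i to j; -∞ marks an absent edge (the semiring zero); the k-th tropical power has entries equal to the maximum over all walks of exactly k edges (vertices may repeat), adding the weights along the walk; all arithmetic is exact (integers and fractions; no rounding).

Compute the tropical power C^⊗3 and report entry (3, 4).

C^⊗2:
  [0, -25, -3, 15, 4, -14]
  [-∞, -20, -∞, -∞, -∞, -∞]
  [4, -11, 0, 7, 11, -3]
  [-7, -36, -10, 14, 7, -13]
  [-6, -22, -10, 15, 8, -12]
  [2, -23, -1, 17, 6, -8]
C^⊗3:
  [1, -15, -3, 22, 15, -5]
  [-∞, -30, -∞, -∞, -∞, -∞]
  [4, -11, 1, 19, 11, -3]
  [0, -22, -3, 21, 14, -6]
  [1, -21, -2, 22, 15, -5]
  [3, -13, -1, 24, 17, -3]
Key observation: the optimum is the walk 3->3->3->4, with weight 7 + 7 + 0 = 14.
Optimal value attained by: walk 3->3->3->4.
Answer: (C^⊗3)[3][4] = 14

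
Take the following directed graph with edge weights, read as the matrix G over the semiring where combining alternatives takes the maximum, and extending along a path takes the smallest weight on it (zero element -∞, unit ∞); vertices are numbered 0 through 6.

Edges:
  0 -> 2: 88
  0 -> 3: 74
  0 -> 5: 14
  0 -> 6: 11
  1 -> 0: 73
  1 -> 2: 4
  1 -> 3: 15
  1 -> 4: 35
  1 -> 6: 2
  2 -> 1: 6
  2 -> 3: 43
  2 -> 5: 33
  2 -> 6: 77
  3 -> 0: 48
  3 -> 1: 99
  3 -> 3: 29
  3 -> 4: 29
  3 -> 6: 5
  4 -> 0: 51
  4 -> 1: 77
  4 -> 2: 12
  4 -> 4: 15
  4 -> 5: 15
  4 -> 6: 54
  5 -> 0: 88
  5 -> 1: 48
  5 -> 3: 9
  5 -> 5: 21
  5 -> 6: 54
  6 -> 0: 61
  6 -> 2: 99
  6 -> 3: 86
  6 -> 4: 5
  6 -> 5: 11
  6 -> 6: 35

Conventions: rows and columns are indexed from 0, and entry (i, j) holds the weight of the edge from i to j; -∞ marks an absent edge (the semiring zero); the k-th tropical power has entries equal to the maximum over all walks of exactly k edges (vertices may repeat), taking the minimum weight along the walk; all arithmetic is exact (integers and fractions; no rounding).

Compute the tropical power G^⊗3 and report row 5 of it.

G^⊗2:
  [48, 74, 11, 43, 29, 33, 77]
  [35, 35, 73, 73, 15, 15, 35]
  [61, 43, 77, 77, 29, 21, 35]
  [73, 29, 48, 48, 35, 15, 29]
  [73, 15, 54, 54, 35, 15, 35]
  [54, 21, 88, 74, 35, 21, 35]
  [48, 86, 61, 61, 29, 33, 77]
G^⊗3:
  [73, 43, 77, 77, 35, 21, 35]
  [48, 73, 35, 43, 35, 33, 73]
  [48, 77, 61, 61, 35, 33, 77]
  [48, 48, 73, 73, 29, 33, 48]
  [48, 54, 73, 73, 29, 33, 54]
  [48, 74, 54, 54, 29, 33, 77]
  [73, 61, 77, 77, 35, 33, 61]
Answer: row 5 of G^⊗3 = [48, 74, 54, 54, 29, 33, 77]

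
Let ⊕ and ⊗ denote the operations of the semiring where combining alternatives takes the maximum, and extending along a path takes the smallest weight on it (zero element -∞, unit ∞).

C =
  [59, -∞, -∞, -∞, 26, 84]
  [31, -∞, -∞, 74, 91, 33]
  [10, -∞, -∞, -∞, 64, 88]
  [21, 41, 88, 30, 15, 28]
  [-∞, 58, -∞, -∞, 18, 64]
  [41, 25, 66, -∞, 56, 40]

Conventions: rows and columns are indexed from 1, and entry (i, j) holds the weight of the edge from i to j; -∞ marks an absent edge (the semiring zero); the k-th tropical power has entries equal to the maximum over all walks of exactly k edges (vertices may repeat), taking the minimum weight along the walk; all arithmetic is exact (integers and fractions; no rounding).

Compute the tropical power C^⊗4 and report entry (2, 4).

C^⊗2:
  [59, 26, 66, -∞, 56, 59]
  [33, 58, 74, 30, 33, 64]
  [41, 58, 66, -∞, 56, 64]
  [31, 30, 30, 41, 64, 88]
  [41, 25, 64, 58, 58, 40]
  [41, 56, 40, 25, 64, 66]
C^⊗3:
  [59, 56, 59, 26, 64, 66]
  [41, 33, 64, 58, 64, 74]
  [41, 56, 64, 58, 64, 66]
  [41, 58, 66, 30, 56, 64]
  [41, 58, 58, 30, 64, 64]
  [41, 58, 66, 56, 56, 64]
C^⊗4:
  [59, 58, 66, 56, 59, 64]
  [41, 58, 66, 33, 64, 64]
  [41, 58, 66, 56, 64, 64]
  [41, 56, 64, 58, 64, 66]
  [41, 58, 64, 58, 58, 64]
  [41, 56, 64, 58, 64, 66]
Key observation: the optimum is the walk 2->6->5->2->4, with weight 33 min 56 min 58 min 74 = 33.
Optimal value attained by: walk 2->6->5->2->4.
Answer: (C^⊗4)[2][4] = 33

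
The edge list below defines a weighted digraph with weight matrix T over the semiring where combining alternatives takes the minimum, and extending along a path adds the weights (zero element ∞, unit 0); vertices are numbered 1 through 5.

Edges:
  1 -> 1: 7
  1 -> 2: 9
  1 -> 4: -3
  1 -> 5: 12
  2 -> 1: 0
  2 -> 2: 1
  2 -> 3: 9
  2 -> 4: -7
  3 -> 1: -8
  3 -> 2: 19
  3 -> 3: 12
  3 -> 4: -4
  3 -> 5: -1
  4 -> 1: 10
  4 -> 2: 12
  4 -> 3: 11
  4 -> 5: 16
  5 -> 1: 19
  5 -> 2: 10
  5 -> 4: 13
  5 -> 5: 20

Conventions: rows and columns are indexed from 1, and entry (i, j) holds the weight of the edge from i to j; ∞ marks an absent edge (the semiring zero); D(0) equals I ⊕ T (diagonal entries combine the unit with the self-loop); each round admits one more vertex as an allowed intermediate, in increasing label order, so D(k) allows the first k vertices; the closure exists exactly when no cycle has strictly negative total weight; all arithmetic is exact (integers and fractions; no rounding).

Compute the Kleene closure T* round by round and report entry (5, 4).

D(0):
  [0, 9, ∞, -3, 12]
  [0, 0, 9, -7, ∞]
  [-8, 19, 0, -4, -1]
  [10, 12, 11, 0, 16]
  [19, 10, ∞, 13, 0]
D(1):
  [0, 9, ∞, -3, 12]
  [0, 0, 9, -7, 12]
  [-8, 1, 0, -11, -1]
  [10, 12, 11, 0, 16]
  [19, 10, ∞, 13, 0]
D(2):
  [0, 9, 18, -3, 12]
  [0, 0, 9, -7, 12]
  [-8, 1, 0, -11, -1]
  [10, 12, 11, 0, 16]
  [10, 10, 19, 3, 0]
D(3):
  [0, 9, 18, -3, 12]
  [0, 0, 9, -7, 8]
  [-8, 1, 0, -11, -1]
  [3, 12, 11, 0, 10]
  [10, 10, 19, 3, 0]
D(4):
  [0, 9, 8, -3, 7]
  [-4, 0, 4, -7, 3]
  [-8, 1, 0, -11, -1]
  [3, 12, 11, 0, 10]
  [6, 10, 14, 3, 0]
D(5):
  [0, 9, 8, -3, 7]
  [-4, 0, 4, -7, 3]
  [-8, 1, 0, -11, -1]
  [3, 12, 11, 0, 10]
  [6, 10, 14, 3, 0]
Answer: T*[5][4] = 3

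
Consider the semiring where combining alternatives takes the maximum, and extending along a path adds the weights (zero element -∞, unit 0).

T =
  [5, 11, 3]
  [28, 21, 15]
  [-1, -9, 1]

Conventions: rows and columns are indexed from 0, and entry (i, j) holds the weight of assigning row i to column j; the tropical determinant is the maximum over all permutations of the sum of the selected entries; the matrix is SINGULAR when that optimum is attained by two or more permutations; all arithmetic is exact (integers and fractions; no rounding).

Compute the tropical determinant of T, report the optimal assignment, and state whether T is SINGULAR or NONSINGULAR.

σ = (0, 1, 2): 5 + 21 + 1 = 27
σ = (0, 2, 1): 5 + 15 + (-9) = 11
σ = (1, 0, 2): 11 + 28 + 1 = 40
σ = (1, 2, 0): 11 + 15 + (-1) = 25
σ = (2, 0, 1): 3 + 28 + (-9) = 22
σ = (2, 1, 0): 3 + 21 + (-1) = 23
Optimal value attained by: σ = (1, 0, 2).
Answer: det⊕(T) = 40; verdict: NONSINGULAR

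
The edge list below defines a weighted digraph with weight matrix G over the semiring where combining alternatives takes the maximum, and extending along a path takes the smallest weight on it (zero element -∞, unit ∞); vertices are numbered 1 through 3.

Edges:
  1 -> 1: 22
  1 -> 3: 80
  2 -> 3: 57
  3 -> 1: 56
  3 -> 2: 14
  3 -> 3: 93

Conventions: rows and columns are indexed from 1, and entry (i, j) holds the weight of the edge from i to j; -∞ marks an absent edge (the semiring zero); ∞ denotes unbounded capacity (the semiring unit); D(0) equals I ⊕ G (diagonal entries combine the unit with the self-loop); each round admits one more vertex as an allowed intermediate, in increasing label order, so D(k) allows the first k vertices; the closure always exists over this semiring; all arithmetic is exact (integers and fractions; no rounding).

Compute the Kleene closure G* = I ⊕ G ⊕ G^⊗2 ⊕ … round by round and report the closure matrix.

D(0):
  [∞, -∞, 80]
  [-∞, ∞, 57]
  [56, 14, ∞]
D(1):
  [∞, -∞, 80]
  [-∞, ∞, 57]
  [56, 14, ∞]
D(2):
  [∞, -∞, 80]
  [-∞, ∞, 57]
  [56, 14, ∞]
D(3):
  [∞, 14, 80]
  [56, ∞, 57]
  [56, 14, ∞]
Answer: G* = [[∞, 14, 80], [56, ∞, 57], [56, 14, ∞]]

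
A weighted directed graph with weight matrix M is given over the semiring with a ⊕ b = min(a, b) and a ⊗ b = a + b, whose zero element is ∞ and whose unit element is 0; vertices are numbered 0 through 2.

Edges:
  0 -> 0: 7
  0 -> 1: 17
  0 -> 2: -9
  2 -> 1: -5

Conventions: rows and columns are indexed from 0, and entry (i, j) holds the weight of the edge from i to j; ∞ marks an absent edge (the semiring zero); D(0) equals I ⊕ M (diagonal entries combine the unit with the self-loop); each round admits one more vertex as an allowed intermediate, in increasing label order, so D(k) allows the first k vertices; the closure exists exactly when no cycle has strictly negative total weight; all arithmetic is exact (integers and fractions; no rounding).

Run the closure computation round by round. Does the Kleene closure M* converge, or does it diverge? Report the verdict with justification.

D(0):
  [0, 17, -9]
  [∞, 0, ∞]
  [∞, -5, 0]
D(1):
  [0, 17, -9]
  [∞, 0, ∞]
  [∞, -5, 0]
D(2):
  [0, 17, -9]
  [∞, 0, ∞]
  [∞, -5, 0]
D(3):
  [0, -14, -9]
  [∞, 0, ∞]
  [∞, -5, 0]
Key observation: every diagonal entry stays at the unit through all rounds, so no improving cycle exists.
Answer: CONVERGES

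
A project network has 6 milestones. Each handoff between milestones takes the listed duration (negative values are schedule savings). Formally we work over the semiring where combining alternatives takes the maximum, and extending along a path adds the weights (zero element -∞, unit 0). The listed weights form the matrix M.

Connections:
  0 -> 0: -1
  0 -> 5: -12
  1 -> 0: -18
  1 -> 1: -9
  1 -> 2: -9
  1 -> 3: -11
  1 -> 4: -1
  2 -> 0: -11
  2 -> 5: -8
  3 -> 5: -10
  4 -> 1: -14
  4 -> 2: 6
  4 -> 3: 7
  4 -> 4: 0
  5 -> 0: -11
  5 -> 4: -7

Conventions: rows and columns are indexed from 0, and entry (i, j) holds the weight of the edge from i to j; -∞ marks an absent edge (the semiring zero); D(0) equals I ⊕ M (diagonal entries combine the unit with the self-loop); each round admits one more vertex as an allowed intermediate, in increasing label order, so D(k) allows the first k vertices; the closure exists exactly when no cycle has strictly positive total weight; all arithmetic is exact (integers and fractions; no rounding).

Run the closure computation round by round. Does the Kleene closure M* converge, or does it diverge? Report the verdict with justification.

D(0):
  [0, -∞, -∞, -∞, -∞, -12]
  [-18, 0, -9, -11, -1, -∞]
  [-11, -∞, 0, -∞, -∞, -8]
  [-∞, -∞, -∞, 0, -∞, -10]
  [-∞, -14, 6, 7, 0, -∞]
  [-11, -∞, -∞, -∞, -7, 0]
D(1):
  [0, -∞, -∞, -∞, -∞, -12]
  [-18, 0, -9, -11, -1, -30]
  [-11, -∞, 0, -∞, -∞, -8]
  [-∞, -∞, -∞, 0, -∞, -10]
  [-∞, -14, 6, 7, 0, -∞]
  [-11, -∞, -∞, -∞, -7, 0]
D(2):
  [0, -∞, -∞, -∞, -∞, -12]
  [-18, 0, -9, -11, -1, -30]
  [-11, -∞, 0, -∞, -∞, -8]
  [-∞, -∞, -∞, 0, -∞, -10]
  [-32, -14, 6, 7, 0, -44]
  [-11, -∞, -∞, -∞, -7, 0]
D(3):
  [0, -∞, -∞, -∞, -∞, -12]
  [-18, 0, -9, -11, -1, -17]
  [-11, -∞, 0, -∞, -∞, -8]
  [-∞, -∞, -∞, 0, -∞, -10]
  [-5, -14, 6, 7, 0, -2]
  [-11, -∞, -∞, -∞, -7, 0]
D(4):
  [0, -∞, -∞, -∞, -∞, -12]
  [-18, 0, -9, -11, -1, -17]
  [-11, -∞, 0, -∞, -∞, -8]
  [-∞, -∞, -∞, 0, -∞, -10]
  [-5, -14, 6, 7, 0, -2]
  [-11, -∞, -∞, -∞, -7, 0]
D(5):
  [0, -∞, -∞, -∞, -∞, -12]
  [-6, 0, 5, 6, -1, -3]
  [-11, -∞, 0, -∞, -∞, -8]
  [-∞, -∞, -∞, 0, -∞, -10]
  [-5, -14, 6, 7, 0, -2]
  [-11, -21, -1, 0, -7, 0]
D(6):
  [0, -33, -13, -12, -19, -12]
  [-6, 0, 5, 6, -1, -3]
  [-11, -29, 0, -8, -15, -8]
  [-21, -31, -11, 0, -17, -10]
  [-5, -14, 6, 7, 0, -2]
  [-11, -21, -1, 0, -7, 0]
Key observation: every diagonal entry stays at the unit through all rounds, so no improving cycle exists.
Answer: CONVERGES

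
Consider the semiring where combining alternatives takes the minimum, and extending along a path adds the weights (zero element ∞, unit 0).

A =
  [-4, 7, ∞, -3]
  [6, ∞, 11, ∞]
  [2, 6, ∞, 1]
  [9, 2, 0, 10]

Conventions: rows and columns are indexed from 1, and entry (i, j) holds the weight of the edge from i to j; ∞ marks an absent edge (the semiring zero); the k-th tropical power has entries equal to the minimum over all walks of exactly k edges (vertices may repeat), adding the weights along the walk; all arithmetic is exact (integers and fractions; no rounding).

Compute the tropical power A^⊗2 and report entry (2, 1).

A^⊗2:
  [-8, -1, -3, -7]
  [2, 13, ∞, 3]
  [-2, 3, 1, -1]
  [2, 6, 10, 1]
Key observation: the optimum is the walk 2->1->1, with weight 6 + (-4) = 2.
Optimal value attained by: walk 2->1->1.
Answer: (A^⊗2)[2][1] = 2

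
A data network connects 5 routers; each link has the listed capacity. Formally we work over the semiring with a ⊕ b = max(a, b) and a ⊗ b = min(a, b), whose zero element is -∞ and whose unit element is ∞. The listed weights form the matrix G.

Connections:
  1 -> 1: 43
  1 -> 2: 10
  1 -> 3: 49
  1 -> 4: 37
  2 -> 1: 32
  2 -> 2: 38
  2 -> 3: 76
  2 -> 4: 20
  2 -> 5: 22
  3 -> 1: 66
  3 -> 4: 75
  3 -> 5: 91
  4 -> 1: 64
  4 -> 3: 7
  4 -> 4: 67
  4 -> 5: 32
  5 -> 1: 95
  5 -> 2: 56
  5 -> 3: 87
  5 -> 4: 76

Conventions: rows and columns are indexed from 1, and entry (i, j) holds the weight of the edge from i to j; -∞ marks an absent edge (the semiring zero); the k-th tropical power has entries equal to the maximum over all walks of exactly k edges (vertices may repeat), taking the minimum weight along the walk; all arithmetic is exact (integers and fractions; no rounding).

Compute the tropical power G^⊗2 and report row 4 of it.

G^⊗2:
  [49, 10, 43, 49, 49]
  [66, 38, 38, 75, 76]
  [91, 56, 87, 76, 32]
  [64, 32, 49, 67, 32]
  [66, 38, 56, 75, 87]
Answer: row 4 of G^⊗2 = [64, 32, 49, 67, 32]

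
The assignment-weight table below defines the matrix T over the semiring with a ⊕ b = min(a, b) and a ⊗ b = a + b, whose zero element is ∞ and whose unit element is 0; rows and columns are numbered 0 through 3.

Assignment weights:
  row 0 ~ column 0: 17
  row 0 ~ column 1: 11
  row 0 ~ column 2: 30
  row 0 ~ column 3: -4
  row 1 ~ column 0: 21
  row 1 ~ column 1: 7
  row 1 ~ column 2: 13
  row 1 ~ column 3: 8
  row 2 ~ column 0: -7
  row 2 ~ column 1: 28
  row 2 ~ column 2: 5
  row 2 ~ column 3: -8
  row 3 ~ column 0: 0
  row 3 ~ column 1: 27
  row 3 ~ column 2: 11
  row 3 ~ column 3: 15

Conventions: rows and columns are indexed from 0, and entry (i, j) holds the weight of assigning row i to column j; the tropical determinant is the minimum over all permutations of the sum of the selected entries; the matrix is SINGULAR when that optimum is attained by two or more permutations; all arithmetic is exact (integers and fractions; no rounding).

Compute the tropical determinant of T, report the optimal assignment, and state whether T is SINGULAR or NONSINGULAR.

σ = (0, 1, 2, 3): 17 + 7 + 5 + 15 = 44
σ = (0, 1, 3, 2): 17 + 7 + (-8) + 11 = 27
σ = (0, 2, 1, 3): 17 + 13 + 28 + 15 = 73
σ = (0, 2, 3, 1): 17 + 13 + (-8) + 27 = 49
σ = (0, 3, 1, 2): 17 + 8 + 28 + 11 = 64
σ = (0, 3, 2, 1): 17 + 8 + 5 + 27 = 57
σ = (1, 0, 2, 3): 11 + 21 + 5 + 15 = 52
σ = (1, 0, 3, 2): 11 + 21 + (-8) + 11 = 35
σ = (1, 2, 0, 3): 11 + 13 + (-7) + 15 = 32
σ = (1, 2, 3, 0): 11 + 13 + (-8) + 0 = 16
σ = (1, 3, 0, 2): 11 + 8 + (-7) + 11 = 23
σ = (1, 3, 2, 0): 11 + 8 + 5 + 0 = 24
σ = (2, 0, 1, 3): 30 + 21 + 28 + 15 = 94
σ = (2, 0, 3, 1): 30 + 21 + (-8) + 27 = 70
σ = (2, 1, 0, 3): 30 + 7 + (-7) + 15 = 45
σ = (2, 1, 3, 0): 30 + 7 + (-8) + 0 = 29
σ = (2, 3, 0, 1): 30 + 8 + (-7) + 27 = 58
σ = (2, 3, 1, 0): 30 + 8 + 28 + 0 = 66
σ = (3, 0, 1, 2): (-4) + 21 + 28 + 11 = 56
σ = (3, 0, 2, 1): (-4) + 21 + 5 + 27 = 49
σ = (3, 1, 0, 2): (-4) + 7 + (-7) + 11 = 7
σ = (3, 1, 2, 0): (-4) + 7 + 5 + 0 = 8
σ = (3, 2, 0, 1): (-4) + 13 + (-7) + 27 = 29
σ = (3, 2, 1, 0): (-4) + 13 + 28 + 0 = 37
Optimal value attained by: σ = (3, 1, 0, 2).
Answer: det⊕(T) = 7; verdict: NONSINGULAR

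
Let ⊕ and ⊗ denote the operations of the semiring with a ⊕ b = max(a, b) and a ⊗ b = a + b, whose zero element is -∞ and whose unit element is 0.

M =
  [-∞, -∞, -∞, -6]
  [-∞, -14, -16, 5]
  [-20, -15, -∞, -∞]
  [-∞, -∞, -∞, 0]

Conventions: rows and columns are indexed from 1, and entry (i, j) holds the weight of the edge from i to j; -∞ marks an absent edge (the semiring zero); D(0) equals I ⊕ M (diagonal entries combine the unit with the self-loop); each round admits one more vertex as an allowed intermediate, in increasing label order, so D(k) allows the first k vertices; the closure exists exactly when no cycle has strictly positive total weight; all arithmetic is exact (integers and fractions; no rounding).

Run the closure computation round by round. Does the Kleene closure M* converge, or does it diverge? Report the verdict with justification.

D(0):
  [0, -∞, -∞, -6]
  [-∞, 0, -16, 5]
  [-20, -15, 0, -∞]
  [-∞, -∞, -∞, 0]
D(1):
  [0, -∞, -∞, -6]
  [-∞, 0, -16, 5]
  [-20, -15, 0, -26]
  [-∞, -∞, -∞, 0]
D(2):
  [0, -∞, -∞, -6]
  [-∞, 0, -16, 5]
  [-20, -15, 0, -10]
  [-∞, -∞, -∞, 0]
D(3):
  [0, -∞, -∞, -6]
  [-36, 0, -16, 5]
  [-20, -15, 0, -10]
  [-∞, -∞, -∞, 0]
D(4):
  [0, -∞, -∞, -6]
  [-36, 0, -16, 5]
  [-20, -15, 0, -10]
  [-∞, -∞, -∞, 0]
Key observation: every diagonal entry stays at the unit through all rounds, so no improving cycle exists.
Answer: CONVERGES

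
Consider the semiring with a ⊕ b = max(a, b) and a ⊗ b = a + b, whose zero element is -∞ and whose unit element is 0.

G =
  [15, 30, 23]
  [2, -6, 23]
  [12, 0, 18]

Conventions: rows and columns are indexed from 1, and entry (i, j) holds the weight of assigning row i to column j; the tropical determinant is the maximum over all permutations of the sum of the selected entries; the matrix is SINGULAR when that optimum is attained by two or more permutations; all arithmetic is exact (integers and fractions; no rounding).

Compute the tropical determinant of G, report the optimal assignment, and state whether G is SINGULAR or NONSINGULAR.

σ = (1, 2, 3): 15 + (-6) + 18 = 27
σ = (1, 3, 2): 15 + 23 + 0 = 38
σ = (2, 1, 3): 30 + 2 + 18 = 50
σ = (2, 3, 1): 30 + 23 + 12 = 65
σ = (3, 1, 2): 23 + 2 + 0 = 25
σ = (3, 2, 1): 23 + (-6) + 12 = 29
Optimal value attained by: σ = (2, 3, 1).
Answer: det⊕(G) = 65; verdict: NONSINGULAR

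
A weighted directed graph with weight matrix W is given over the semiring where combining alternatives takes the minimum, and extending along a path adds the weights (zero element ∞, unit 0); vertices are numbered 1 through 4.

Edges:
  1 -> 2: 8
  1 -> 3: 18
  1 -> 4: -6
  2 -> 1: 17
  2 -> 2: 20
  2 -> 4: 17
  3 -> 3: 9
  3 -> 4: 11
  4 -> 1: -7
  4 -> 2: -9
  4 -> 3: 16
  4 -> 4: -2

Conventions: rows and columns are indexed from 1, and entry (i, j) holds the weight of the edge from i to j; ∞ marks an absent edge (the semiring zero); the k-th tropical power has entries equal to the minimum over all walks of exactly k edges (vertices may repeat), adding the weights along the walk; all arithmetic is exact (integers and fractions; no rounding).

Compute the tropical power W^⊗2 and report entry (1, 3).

W^⊗2:
  [-13, -15, 10, -8]
  [10, 8, 33, 11]
  [4, 2, 18, 9]
  [-9, -11, 11, -13]
Key observation: the optimum is the walk 1->4->3, with weight (-6) + 16 = 10.
Optimal value attained by: walk 1->4->3.
Answer: (W^⊗2)[1][3] = 10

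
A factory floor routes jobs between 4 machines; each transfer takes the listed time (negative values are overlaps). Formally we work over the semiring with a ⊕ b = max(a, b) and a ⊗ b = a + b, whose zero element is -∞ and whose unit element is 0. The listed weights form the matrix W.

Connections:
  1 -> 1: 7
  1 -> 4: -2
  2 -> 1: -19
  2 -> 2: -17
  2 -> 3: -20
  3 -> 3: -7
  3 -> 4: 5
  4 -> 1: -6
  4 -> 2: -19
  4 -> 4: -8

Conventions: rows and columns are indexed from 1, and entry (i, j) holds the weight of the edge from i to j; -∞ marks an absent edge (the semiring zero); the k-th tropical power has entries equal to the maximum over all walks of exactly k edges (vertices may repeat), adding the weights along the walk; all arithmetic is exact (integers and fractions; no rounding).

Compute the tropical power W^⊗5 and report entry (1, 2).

W^⊗2:
  [14, -21, -∞, 5]
  [-12, -34, -27, -15]
  [-1, -14, -14, -2]
  [1, -27, -39, -8]
W^⊗3:
  [21, -14, -41, 12]
  [-5, -34, -34, -14]
  [6, -21, -21, -3]
  [8, -27, -46, -1]
W^⊗4:
  [28, -7, -34, 19]
  [2, -33, -41, -7]
  [13, -22, -28, 4]
  [15, -20, -47, 6]
W^⊗5:
  [35, 0, -27, 26]
  [9, -26, -48, 0]
  [20, -15, -35, 11]
  [22, -13, -40, 13]
Key observation: the optimum is the walk 1->1->1->1->4->2, with weight 7 + 7 + 7 + (-2) + (-19) = 0.
Optimal value attained by: walk 1->1->1->1->4->2.
Answer: (W^⊗5)[1][2] = 0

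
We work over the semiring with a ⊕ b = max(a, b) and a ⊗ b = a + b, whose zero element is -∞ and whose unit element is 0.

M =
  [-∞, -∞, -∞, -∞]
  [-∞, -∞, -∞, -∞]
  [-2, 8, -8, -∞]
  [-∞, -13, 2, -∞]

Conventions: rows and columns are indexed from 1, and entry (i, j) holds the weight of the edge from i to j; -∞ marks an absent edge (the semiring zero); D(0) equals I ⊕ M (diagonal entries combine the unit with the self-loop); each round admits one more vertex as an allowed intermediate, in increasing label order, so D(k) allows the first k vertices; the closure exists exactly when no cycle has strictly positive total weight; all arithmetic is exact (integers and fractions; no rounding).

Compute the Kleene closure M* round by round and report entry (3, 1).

D(0):
  [0, -∞, -∞, -∞]
  [-∞, 0, -∞, -∞]
  [-2, 8, 0, -∞]
  [-∞, -13, 2, 0]
D(1):
  [0, -∞, -∞, -∞]
  [-∞, 0, -∞, -∞]
  [-2, 8, 0, -∞]
  [-∞, -13, 2, 0]
D(2):
  [0, -∞, -∞, -∞]
  [-∞, 0, -∞, -∞]
  [-2, 8, 0, -∞]
  [-∞, -13, 2, 0]
D(3):
  [0, -∞, -∞, -∞]
  [-∞, 0, -∞, -∞]
  [-2, 8, 0, -∞]
  [0, 10, 2, 0]
D(4):
  [0, -∞, -∞, -∞]
  [-∞, 0, -∞, -∞]
  [-2, 8, 0, -∞]
  [0, 10, 2, 0]
Answer: M*[3][1] = -2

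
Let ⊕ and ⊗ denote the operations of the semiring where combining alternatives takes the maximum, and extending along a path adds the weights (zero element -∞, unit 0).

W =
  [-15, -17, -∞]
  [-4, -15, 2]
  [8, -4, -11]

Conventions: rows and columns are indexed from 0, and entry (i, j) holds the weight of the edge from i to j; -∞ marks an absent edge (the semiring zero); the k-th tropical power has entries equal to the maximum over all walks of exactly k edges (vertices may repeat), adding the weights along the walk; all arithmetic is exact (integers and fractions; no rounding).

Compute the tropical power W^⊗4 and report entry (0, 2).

W^⊗2:
  [-21, -32, -15]
  [10, -2, -9]
  [-3, -9, -2]
W^⊗3:
  [-7, -19, -26]
  [-1, -7, 0]
  [6, -6, -7]
W^⊗4:
  [-18, -24, -17]
  [8, -4, -5]
  [1, -11, -4]
Key observation: the optimum is the walk 0->1->2->1->2, with weight (-17) + 2 + (-4) + 2 = -17.
Optimal value attained by: walk 0->1->2->1->2.
Answer: (W^⊗4)[0][2] = -17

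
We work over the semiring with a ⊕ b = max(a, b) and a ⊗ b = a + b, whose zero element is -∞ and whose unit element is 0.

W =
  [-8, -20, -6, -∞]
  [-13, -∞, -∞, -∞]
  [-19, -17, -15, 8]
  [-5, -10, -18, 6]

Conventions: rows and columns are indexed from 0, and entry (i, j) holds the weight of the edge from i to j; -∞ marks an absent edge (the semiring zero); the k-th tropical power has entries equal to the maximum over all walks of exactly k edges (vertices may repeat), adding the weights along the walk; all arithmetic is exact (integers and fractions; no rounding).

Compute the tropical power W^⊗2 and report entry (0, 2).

W^⊗2:
  [-16, -23, -14, 2]
  [-21, -33, -19, -∞]
  [3, -2, -10, 14]
  [1, -4, -11, 12]
Key observation: the optimum is the walk 0->0->2, with weight (-8) + (-6) = -14.
Optimal value attained by: walk 0->0->2.
Answer: (W^⊗2)[0][2] = -14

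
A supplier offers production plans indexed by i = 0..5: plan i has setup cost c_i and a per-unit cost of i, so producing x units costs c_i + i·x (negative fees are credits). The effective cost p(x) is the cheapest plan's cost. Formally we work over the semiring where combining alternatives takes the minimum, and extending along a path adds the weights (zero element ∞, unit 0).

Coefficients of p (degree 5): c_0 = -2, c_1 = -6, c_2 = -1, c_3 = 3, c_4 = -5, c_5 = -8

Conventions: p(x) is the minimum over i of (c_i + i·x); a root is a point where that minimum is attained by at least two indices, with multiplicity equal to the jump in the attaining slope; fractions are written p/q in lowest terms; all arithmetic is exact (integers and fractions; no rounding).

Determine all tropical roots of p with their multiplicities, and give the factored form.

hull edge (i=0, c=-2) to (i=1, c=-6): slope -4, span 1
hull edge (i=1, c=-6) to (i=5, c=-8): slope -1/2, span 4
Factored form: p(x) = -8 ⊗ (x ⊕ 1/2) ⊗ (x ⊕ 1/2) ⊗ (x ⊕ 1/2) ⊗ (x ⊕ 1/2) ⊗ (x ⊕ 4)
Answer: roots = 1/2 (mult 4), 4 (mult 1)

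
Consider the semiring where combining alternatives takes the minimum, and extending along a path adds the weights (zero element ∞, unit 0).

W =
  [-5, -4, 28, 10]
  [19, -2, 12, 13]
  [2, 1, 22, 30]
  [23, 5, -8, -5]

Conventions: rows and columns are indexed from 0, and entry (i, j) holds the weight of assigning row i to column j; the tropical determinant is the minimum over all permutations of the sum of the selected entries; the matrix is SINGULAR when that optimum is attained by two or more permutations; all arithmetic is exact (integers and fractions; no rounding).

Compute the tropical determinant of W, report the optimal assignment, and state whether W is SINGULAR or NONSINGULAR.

σ = (0, 1, 2, 3): (-5) + (-2) + 22 + (-5) = 10
σ = (0, 1, 3, 2): (-5) + (-2) + 30 + (-8) = 15
σ = (0, 2, 1, 3): (-5) + 12 + 1 + (-5) = 3
σ = (0, 2, 3, 1): (-5) + 12 + 30 + 5 = 42
σ = (0, 3, 1, 2): (-5) + 13 + 1 + (-8) = 1
σ = (0, 3, 2, 1): (-5) + 13 + 22 + 5 = 35
σ = (1, 0, 2, 3): (-4) + 19 + 22 + (-5) = 32
σ = (1, 0, 3, 2): (-4) + 19 + 30 + (-8) = 37
σ = (1, 2, 0, 3): (-4) + 12 + 2 + (-5) = 5
σ = (1, 2, 3, 0): (-4) + 12 + 30 + 23 = 61
σ = (1, 3, 0, 2): (-4) + 13 + 2 + (-8) = 3
σ = (1, 3, 2, 0): (-4) + 13 + 22 + 23 = 54
σ = (2, 0, 1, 3): 28 + 19 + 1 + (-5) = 43
σ = (2, 0, 3, 1): 28 + 19 + 30 + 5 = 82
σ = (2, 1, 0, 3): 28 + (-2) + 2 + (-5) = 23
σ = (2, 1, 3, 0): 28 + (-2) + 30 + 23 = 79
σ = (2, 3, 0, 1): 28 + 13 + 2 + 5 = 48
σ = (2, 3, 1, 0): 28 + 13 + 1 + 23 = 65
σ = (3, 0, 1, 2): 10 + 19 + 1 + (-8) = 22
σ = (3, 0, 2, 1): 10 + 19 + 22 + 5 = 56
σ = (3, 1, 0, 2): 10 + (-2) + 2 + (-8) = 2
σ = (3, 1, 2, 0): 10 + (-2) + 22 + 23 = 53
σ = (3, 2, 0, 1): 10 + 12 + 2 + 5 = 29
σ = (3, 2, 1, 0): 10 + 12 + 1 + 23 = 46
Optimal value attained by: σ = (0, 3, 1, 2).
Answer: det⊕(W) = 1; verdict: NONSINGULAR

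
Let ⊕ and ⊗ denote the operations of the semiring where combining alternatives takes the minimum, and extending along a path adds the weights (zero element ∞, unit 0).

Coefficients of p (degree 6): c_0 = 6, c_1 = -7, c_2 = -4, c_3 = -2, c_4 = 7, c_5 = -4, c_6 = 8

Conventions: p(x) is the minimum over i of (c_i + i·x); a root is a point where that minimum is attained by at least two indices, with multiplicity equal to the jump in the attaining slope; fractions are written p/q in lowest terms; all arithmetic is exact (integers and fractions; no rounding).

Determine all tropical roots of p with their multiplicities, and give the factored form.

hull edge (i=0, c=6) to (i=1, c=-7): slope -13, span 1
hull edge (i=1, c=-7) to (i=5, c=-4): slope 3/4, span 4
hull edge (i=5, c=-4) to (i=6, c=8): slope 12, span 1
Factored form: p(x) = 8 ⊗ (x ⊕ (-12)) ⊗ (x ⊕ (-3/4)) ⊗ (x ⊕ (-3/4)) ⊗ (x ⊕ (-3/4)) ⊗ (x ⊕ (-3/4)) ⊗ (x ⊕ 13)
Answer: roots = -12 (mult 1), -3/4 (mult 4), 13 (mult 1)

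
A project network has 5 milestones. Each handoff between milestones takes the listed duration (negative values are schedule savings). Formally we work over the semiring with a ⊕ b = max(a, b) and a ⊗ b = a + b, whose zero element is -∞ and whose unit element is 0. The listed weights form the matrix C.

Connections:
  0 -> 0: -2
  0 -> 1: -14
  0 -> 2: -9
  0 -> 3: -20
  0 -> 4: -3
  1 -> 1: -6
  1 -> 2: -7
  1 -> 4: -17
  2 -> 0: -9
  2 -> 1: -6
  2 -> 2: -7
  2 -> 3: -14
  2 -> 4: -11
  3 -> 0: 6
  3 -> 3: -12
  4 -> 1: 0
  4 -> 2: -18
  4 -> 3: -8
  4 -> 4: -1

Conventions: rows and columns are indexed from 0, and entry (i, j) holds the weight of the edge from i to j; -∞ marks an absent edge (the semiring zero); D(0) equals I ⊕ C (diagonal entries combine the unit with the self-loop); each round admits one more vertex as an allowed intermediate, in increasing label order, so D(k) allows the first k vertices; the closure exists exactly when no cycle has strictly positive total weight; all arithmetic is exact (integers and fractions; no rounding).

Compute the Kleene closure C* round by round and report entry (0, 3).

D(0):
  [0, -14, -9, -20, -3]
  [-∞, 0, -7, -∞, -17]
  [-9, -6, 0, -14, -11]
  [6, -∞, -∞, 0, -∞]
  [-∞, 0, -18, -8, 0]
D(1):
  [0, -14, -9, -20, -3]
  [-∞, 0, -7, -∞, -17]
  [-9, -6, 0, -14, -11]
  [6, -8, -3, 0, 3]
  [-∞, 0, -18, -8, 0]
D(2):
  [0, -14, -9, -20, -3]
  [-∞, 0, -7, -∞, -17]
  [-9, -6, 0, -14, -11]
  [6, -8, -3, 0, 3]
  [-∞, 0, -7, -8, 0]
D(3):
  [0, -14, -9, -20, -3]
  [-16, 0, -7, -21, -17]
  [-9, -6, 0, -14, -11]
  [6, -8, -3, 0, 3]
  [-16, 0, -7, -8, 0]
D(4):
  [0, -14, -9, -20, -3]
  [-15, 0, -7, -21, -17]
  [-8, -6, 0, -14, -11]
  [6, -8, -3, 0, 3]
  [-2, 0, -7, -8, 0]
D(5):
  [0, -3, -9, -11, -3]
  [-15, 0, -7, -21, -17]
  [-8, -6, 0, -14, -11]
  [6, 3, -3, 0, 3]
  [-2, 0, -7, -8, 0]
Answer: C*[0][3] = -11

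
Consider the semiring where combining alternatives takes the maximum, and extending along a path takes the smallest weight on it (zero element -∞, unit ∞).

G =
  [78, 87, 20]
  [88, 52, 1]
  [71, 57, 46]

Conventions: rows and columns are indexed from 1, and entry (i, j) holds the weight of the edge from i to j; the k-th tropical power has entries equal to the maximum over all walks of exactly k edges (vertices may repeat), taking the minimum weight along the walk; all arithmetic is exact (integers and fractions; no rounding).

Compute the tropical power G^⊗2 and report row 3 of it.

G^⊗2:
  [87, 78, 20]
  [78, 87, 20]
  [71, 71, 46]
Answer: row 3 of G^⊗2 = [71, 71, 46]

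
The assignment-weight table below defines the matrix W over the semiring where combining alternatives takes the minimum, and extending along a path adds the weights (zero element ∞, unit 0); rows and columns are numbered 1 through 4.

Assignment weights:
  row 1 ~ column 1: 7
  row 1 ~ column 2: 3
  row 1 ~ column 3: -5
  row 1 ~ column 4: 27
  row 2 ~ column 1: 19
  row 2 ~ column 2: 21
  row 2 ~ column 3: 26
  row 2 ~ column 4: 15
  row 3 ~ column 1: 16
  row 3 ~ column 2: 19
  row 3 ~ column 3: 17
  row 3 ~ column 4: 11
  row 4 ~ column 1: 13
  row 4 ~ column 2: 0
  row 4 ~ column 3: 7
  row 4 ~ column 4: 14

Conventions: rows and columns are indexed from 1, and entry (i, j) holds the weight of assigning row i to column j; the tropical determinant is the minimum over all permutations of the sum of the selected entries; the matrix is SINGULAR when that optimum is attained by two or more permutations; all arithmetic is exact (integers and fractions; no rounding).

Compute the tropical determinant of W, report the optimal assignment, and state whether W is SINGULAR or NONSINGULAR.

σ = (1, 2, 3, 4): 7 + 21 + 17 + 14 = 59
σ = (1, 2, 4, 3): 7 + 21 + 11 + 7 = 46
σ = (1, 3, 2, 4): 7 + 26 + 19 + 14 = 66
σ = (1, 3, 4, 2): 7 + 26 + 11 + 0 = 44
σ = (1, 4, 2, 3): 7 + 15 + 19 + 7 = 48
σ = (1, 4, 3, 2): 7 + 15 + 17 + 0 = 39
σ = (2, 1, 3, 4): 3 + 19 + 17 + 14 = 53
σ = (2, 1, 4, 3): 3 + 19 + 11 + 7 = 40
σ = (2, 3, 1, 4): 3 + 26 + 16 + 14 = 59
σ = (2, 3, 4, 1): 3 + 26 + 11 + 13 = 53
σ = (2, 4, 1, 3): 3 + 15 + 16 + 7 = 41
σ = (2, 4, 3, 1): 3 + 15 + 17 + 13 = 48
σ = (3, 1, 2, 4): (-5) + 19 + 19 + 14 = 47
σ = (3, 1, 4, 2): (-5) + 19 + 11 + 0 = 25
σ = (3, 2, 1, 4): (-5) + 21 + 16 + 14 = 46
σ = (3, 2, 4, 1): (-5) + 21 + 11 + 13 = 40
σ = (3, 4, 1, 2): (-5) + 15 + 16 + 0 = 26
σ = (3, 4, 2, 1): (-5) + 15 + 19 + 13 = 42
σ = (4, 1, 2, 3): 27 + 19 + 19 + 7 = 72
σ = (4, 1, 3, 2): 27 + 19 + 17 + 0 = 63
σ = (4, 2, 1, 3): 27 + 21 + 16 + 7 = 71
σ = (4, 2, 3, 1): 27 + 21 + 17 + 13 = 78
σ = (4, 3, 1, 2): 27 + 26 + 16 + 0 = 69
σ = (4, 3, 2, 1): 27 + 26 + 19 + 13 = 85
Optimal value attained by: σ = (3, 1, 4, 2).
Answer: det⊕(W) = 25; verdict: NONSINGULAR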